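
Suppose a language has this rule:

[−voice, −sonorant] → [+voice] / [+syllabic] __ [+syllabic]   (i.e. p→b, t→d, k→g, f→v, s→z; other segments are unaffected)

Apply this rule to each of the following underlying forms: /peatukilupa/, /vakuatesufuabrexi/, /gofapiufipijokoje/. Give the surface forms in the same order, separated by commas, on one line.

/peatukilupa/: /t/ is a voiceless obstruent between vowels /a/ and /u/, so it voices to [d]. /k/ is a voiceless obstruent between vowels /u/ and /i/, so it voices to [g]. /p/ is a voiceless obstruent between vowels /u/ and /a/, so it voices to [b]. → [peadugiluba].
/vakuatesufuabrexi/: /k/ is a voiceless obstruent between vowels /a/ and /u/, so it voices to [g]. /t/ is a voiceless obstruent between vowels /a/ and /e/, so it voices to [d]. /s/ is a voiceless obstruent between vowels /e/ and /u/, so it voices to [z]. /f/ is a voiceless obstruent between vowels /u/ and /u/, so it voices to [v]. → [vaguadezuvuabrexi].
/gofapiufipijokoje/: /f/ is a voiceless obstruent between vowels /o/ and /a/, so it voices to [v]. /p/ is a voiceless obstruent between vowels /a/ and /i/, so it voices to [b]. /f/ is a voiceless obstruent between vowels /u/ and /i/, so it voices to [v]. /p/ is a voiceless obstruent between vowels /i/ and /i/, so it voices to [b]. /k/ is a voiceless obstruent between vowels /o/ and /o/, so it voices to [g]. → [govabiuvibijogoje].

peadugiluba, vaguadezuvuabrexi, govabiuvibijogoje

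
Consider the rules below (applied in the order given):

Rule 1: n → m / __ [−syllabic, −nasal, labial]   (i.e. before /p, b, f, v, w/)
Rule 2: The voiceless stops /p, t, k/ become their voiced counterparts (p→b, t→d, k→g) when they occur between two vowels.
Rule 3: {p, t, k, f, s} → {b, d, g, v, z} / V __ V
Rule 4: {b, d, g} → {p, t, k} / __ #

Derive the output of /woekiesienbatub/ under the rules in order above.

Rule 1 (nasal place assimilation): /n/ precedes the labial consonant /b/, so it assimilates in place to [m]. /woekiesienbatub/ → woekiesiembatub.
Rule 2 (intervocalic voicing): /k/ is a voiceless stop between vowels /e/ and /i/, so it voices to [g]. /t/ is a voiceless stop between vowels /a/ and /u/, so it voices to [d]. /woekiesiembatub/ → woegiesiembadub.
Rule 3 (intervocalic voicing): /s/ is a voiceless obstruent between vowels /e/ and /i/, so it voices to [z]. /woegiesiembadub/ → woegieziembadub.
Rule 4 (final devoicing): /b/ is a voiced stop in word-final position, so it devoices to [p]. /woegieziembadub/ → woegieziembadup.

woegieziembadup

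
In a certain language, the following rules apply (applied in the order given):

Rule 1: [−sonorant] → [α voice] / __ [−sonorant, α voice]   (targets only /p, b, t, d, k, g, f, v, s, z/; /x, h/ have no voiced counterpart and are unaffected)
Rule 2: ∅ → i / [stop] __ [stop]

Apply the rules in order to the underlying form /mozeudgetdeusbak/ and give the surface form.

Rule 1 (regressive voicing assimilation): /t/ precedes the voiced obstruent /d/, so it voices to [d] by assimilation. /s/ precedes the voiced obstruent /b/, so it voices to [z] by assimilation. /mozeudgetdeusbak/ → mozeudgeddeuzbak.
Rule 2 (stop-cluster i-epenthesis): /d/ and /g/ form a stop–stop cluster, so [i] is inserted between them. /d/ and /d/ form a stop–stop cluster, so [i] is inserted between them. /mozeudgeddeuzbak/ → mozeudigedideuzbak.

mozeudigedideuzbak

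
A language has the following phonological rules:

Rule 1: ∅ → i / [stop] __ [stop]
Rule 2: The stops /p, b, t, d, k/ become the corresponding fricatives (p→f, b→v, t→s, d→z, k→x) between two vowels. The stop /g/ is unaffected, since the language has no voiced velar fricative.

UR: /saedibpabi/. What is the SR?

Rule 1 (stop-cluster i-epenthesis): /b/ and /p/ form a stop–stop cluster, so [i] is inserted between them. /saedibpabi/ → saedibipabi.
Rule 2 (intervocalic spirantization): /d/ is a stop between vowels /e/ and /i/, so it spirantizes to the fricative [z]. /b/ is a stop between vowels /i/ and /i/, so it spirantizes to the fricative [v]. /p/ is a stop between vowels /i/ and /a/, so it spirantizes to the fricative [f]. /b/ is a stop between vowels /a/ and /i/, so it spirantizes to the fricative [v]. /saedibipabi/ → saezivifavi.

saezivifavi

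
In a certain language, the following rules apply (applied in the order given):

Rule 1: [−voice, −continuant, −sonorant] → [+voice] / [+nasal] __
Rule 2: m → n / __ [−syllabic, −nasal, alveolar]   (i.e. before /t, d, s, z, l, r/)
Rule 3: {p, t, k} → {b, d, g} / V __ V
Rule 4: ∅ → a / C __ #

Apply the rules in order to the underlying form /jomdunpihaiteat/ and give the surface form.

Rule 1 (post-nasal voicing): /p/ is a voiceless stop immediately after the nasal /n/, so it voices to [b]. /jomdunpihaiteat/ → jomdunbihaiteat.
Rule 2 (nasal place assimilation): /m/ precedes the alveolar consonant /d/, so it assimilates in place to [n]. /jomdunbihaiteat/ → jondunbihaiteat.
Rule 3 (intervocalic voicing): /t/ is a voiceless stop between vowels /i/ and /e/, so it voices to [d]. /jondunbihaiteat/ → jondunbihaideat.
Rule 4 (final a-epenthesis): the form ends in the consonant /t/, so [a] is inserted word-finally. /jondunbihaideat/ → jondunbihaideata.

jondunbihaideata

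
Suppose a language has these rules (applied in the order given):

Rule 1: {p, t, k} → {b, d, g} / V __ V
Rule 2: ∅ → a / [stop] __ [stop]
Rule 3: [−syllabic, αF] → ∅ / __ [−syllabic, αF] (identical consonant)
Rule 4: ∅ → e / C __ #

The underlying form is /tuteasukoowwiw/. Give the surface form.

Rule 1 (intervocalic voicing): /t/ is a voiceless stop between vowels /u/ and /e/, so it voices to [d]. /k/ is a voiceless stop between vowels /u/ and /o/, so it voices to [g]. /tuteasukoowwiw/ → tudeasugoowwiw.
Rule 2 (stop-cluster a-epenthesis): no segment meets the environment; /tudeasugoowwiw/ is unchanged.
Rule 3 (degemination): /ww/ is a geminate; the first /w/ deletes. /tudeasugoowwiw/ → tudeasugoowiw.
Rule 4 (final e-epenthesis): the form ends in the consonant /w/, so [e] is inserted word-finally. /tudeasugoowiw/ → tudeasugoowiwe.

tudeasugoowiwe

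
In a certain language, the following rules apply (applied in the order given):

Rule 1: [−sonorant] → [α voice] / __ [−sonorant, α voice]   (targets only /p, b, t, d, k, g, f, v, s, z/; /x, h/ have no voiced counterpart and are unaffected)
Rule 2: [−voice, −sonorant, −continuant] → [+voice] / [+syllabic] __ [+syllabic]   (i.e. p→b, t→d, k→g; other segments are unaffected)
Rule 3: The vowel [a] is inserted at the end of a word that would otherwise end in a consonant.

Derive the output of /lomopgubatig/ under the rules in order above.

lomobgubadiga

Rule 1 (regressive voicing assimilation): /p/ precedes the voiced obstruent /g/, so it voices to [b] by assimilation. /lomopgubatig/ → lomobgubatig.
Rule 2 (intervocalic voicing): /t/ is a voiceless stop between vowels /a/ and /i/, so it voices to [d]. /lomobgubatig/ → lomobgubadig.
Rule 3 (final a-epenthesis): the form ends in the consonant /g/, so [a] is inserted word-finally. /lomobgubadig/ → lomobgubadiga.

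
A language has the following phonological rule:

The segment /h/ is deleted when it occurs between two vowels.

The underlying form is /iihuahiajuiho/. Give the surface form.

/h/ occurs between vowels /i/ and /u/, so it deletes.
/h/ occurs between vowels /a/ and /i/, so it deletes.
/h/ occurs between vowels /i/ and /o/, so it deletes.
Surface form: [iiuaiajuio].

iiuaiajuio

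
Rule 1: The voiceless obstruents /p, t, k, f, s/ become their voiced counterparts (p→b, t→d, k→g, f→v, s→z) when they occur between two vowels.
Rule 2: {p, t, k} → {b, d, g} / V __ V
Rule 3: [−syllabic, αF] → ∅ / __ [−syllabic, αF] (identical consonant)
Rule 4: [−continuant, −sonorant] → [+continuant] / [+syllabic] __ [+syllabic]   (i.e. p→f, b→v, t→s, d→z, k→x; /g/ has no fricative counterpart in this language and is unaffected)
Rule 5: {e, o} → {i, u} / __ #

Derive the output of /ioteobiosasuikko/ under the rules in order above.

iozeoviozazuixu

Rule 1 (intervocalic voicing): /t/ is a voiceless obstruent between vowels /o/ and /e/, so it voices to [d]. /s/ is a voiceless obstruent between vowels /o/ and /a/, so it voices to [z]. /s/ is a voiceless obstruent between vowels /a/ and /u/, so it voices to [z]. /ioteobiosasuikko/ → iodeobiozazuikko.
Rule 2 (intervocalic voicing): no segment meets the environment; /iodeobiozazuikko/ is unchanged.
Rule 3 (degemination): /kk/ is a geminate; the first /k/ deletes. /iodeobiozazuikko/ → iodeobiozazuiko.
Rule 4 (intervocalic spirantization): /d/ is a stop between vowels /o/ and /e/, so it spirantizes to the fricative [z]. /b/ is a stop between vowels /o/ and /i/, so it spirantizes to the fricative [v]. /k/ is a stop between vowels /i/ and /o/, so it spirantizes to the fricative [x]. /iodeobiozazuiko/ → iozeoviozazuixo.
Rule 5 (final vowel raising): /o/ is a mid vowel in word-final position, so it raises to [u]. /iozeoviozazuixo/ → iozeoviozazuixu.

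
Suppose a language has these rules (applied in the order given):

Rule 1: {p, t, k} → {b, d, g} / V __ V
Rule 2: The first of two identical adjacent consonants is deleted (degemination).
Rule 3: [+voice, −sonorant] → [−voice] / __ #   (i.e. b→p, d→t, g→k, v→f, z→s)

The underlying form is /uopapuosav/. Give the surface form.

Rule 1 (intervocalic voicing): /p/ is a voiceless stop between vowels /o/ and /a/, so it voices to [b]. /p/ is a voiceless stop between vowels /a/ and /u/, so it voices to [b]. /uopapuosav/ → uobabuosav.
Rule 2 (degemination): no segment meets the environment; /uobabuosav/ is unchanged.
Rule 3 (final devoicing): /v/ is a voiced obstruent in word-final position, so it devoices to [f]. /uobabuosav/ → uobabuosaf.

uobabuosaf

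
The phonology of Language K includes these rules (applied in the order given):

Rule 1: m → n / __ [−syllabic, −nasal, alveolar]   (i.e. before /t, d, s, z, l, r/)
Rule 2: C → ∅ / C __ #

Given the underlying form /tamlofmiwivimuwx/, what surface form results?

tanlofmiwivimuw

Rule 1 (nasal place assimilation): /m/ precedes the alveolar consonant /l/, so it assimilates in place to [n]. /tamlofmiwivimuwx/ → tanlofmiwivimuwx.
Rule 2 (final cluster simplification): /x/ is the second consonant of a word-final cluster /wx/, so it deletes. /tanlofmiwivimuwx/ → tanlofmiwivimuw.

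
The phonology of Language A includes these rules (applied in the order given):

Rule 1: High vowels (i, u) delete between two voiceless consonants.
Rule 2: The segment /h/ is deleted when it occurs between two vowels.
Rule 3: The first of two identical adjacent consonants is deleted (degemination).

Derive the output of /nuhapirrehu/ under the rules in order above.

nuapireu

Rule 1 (high vowel syncope): no segment meets the environment; /nuhapirrehu/ is unchanged.
Rule 2 (intervocalic h-deletion): /h/ occurs between vowels /u/ and /a/, so it deletes. /h/ occurs between vowels /e/ and /u/, so it deletes. /nuhapirrehu/ → nuapirreu.
Rule 3 (degemination): /rr/ is a geminate; the first /r/ deletes. /nuapirreu/ → nuapireu.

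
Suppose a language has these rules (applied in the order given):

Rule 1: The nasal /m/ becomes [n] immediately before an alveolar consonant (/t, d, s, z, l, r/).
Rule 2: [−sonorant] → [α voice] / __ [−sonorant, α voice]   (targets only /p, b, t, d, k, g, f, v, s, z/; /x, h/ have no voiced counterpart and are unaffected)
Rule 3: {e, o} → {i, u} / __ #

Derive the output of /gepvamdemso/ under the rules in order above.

gebvandensu

Rule 1 (nasal place assimilation): /m/ precedes the alveolar consonant /d/, so it assimilates in place to [n]. /m/ precedes the alveolar consonant /s/, so it assimilates in place to [n]. /gepvamdemso/ → gepvandenso.
Rule 2 (regressive voicing assimilation): /p/ precedes the voiced obstruent /v/, so it voices to [b] by assimilation. /gepvandenso/ → gebvandenso.
Rule 3 (final vowel raising): /o/ is a mid vowel in word-final position, so it raises to [u]. /gebvandenso/ → gebvandensu.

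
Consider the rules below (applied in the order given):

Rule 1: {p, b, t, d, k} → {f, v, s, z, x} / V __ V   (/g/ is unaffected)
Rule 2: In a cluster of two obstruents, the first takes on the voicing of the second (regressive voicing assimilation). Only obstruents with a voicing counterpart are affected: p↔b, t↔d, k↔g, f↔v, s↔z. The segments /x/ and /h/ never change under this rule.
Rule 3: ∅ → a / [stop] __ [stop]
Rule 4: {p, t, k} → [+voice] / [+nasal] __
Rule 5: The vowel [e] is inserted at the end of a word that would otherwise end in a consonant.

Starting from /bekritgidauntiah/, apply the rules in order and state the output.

Rule 1 (intervocalic spirantization): /d/ is a stop between vowels /i/ and /a/, so it spirantizes to the fricative [z]. /bekritgidauntiah/ → bekritgizauntiah.
Rule 2 (regressive voicing assimilation): /t/ precedes the voiced obstruent /g/, so it voices to [d] by assimilation. /bekritgizauntiah/ → bekridgizauntiah.
Rule 3 (stop-cluster a-epenthesis): /d/ and /g/ form a stop–stop cluster, so [a] is inserted between them. /bekridgizauntiah/ → bekridagizauntiah.
Rule 4 (post-nasal voicing): /t/ is a voiceless stop immediately after the nasal /n/, so it voices to [d]. /bekridagizauntiah/ → bekridagizaundiah.
Rule 5 (final e-epenthesis): the form ends in the consonant /h/, so [e] is inserted word-finally. /bekridagizaundiah/ → bekridagizaundiahe.

bekridagizaundiahe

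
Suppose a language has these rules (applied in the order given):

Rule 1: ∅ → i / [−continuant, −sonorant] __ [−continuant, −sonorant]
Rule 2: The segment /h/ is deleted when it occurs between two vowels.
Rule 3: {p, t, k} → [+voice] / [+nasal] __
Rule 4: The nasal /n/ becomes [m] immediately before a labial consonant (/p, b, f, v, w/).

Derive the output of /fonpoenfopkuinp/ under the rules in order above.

fomboemfopikuimb

Rule 1 (stop-cluster i-epenthesis): /p/ and /k/ form a stop–stop cluster, so [i] is inserted between them. /fonpoenfopkuinp/ → fonpoenfopikuinp.
Rule 2 (intervocalic h-deletion): no segment meets the environment; /fonpoenfopikuinp/ is unchanged.
Rule 3 (post-nasal voicing): /p/ is a voiceless stop immediately after the nasal /n/, so it voices to [b]. /p/ is a voiceless stop immediately after the nasal /n/, so it voices to [b]. /fonpoenfopikuinp/ → fonboenfopikuinb.
Rule 4 (nasal place assimilation): /n/ precedes the labial consonant /b/, so it assimilates in place to [m]. /n/ precedes the labial consonant /f/, so it assimilates in place to [m]. /n/ precedes the labial consonant /b/, so it assimilates in place to [m]. /fonboenfopikuinb/ → fomboemfopikuimb.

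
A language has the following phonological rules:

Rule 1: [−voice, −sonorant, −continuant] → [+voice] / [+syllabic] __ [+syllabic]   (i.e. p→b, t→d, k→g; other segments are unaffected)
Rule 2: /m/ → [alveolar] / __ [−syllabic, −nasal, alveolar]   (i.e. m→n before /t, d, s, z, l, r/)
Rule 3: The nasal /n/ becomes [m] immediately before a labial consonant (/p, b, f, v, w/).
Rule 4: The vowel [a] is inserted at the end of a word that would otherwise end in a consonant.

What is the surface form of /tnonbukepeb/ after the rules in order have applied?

Rule 1 (intervocalic voicing): /k/ is a voiceless stop between vowels /u/ and /e/, so it voices to [g]. /p/ is a voiceless stop between vowels /e/ and /e/, so it voices to [b]. /tnonbukepeb/ → tnonbugebeb.
Rule 2 (nasal place assimilation): no segment meets the environment; /tnonbugebeb/ is unchanged.
Rule 3 (nasal place assimilation): /n/ precedes the labial consonant /b/, so it assimilates in place to [m]. /tnonbugebeb/ → tnombugebeb.
Rule 4 (final a-epenthesis): the form ends in the consonant /b/, so [a] is inserted word-finally. /tnombugebeb/ → tnombugebeba.

tnombugebeba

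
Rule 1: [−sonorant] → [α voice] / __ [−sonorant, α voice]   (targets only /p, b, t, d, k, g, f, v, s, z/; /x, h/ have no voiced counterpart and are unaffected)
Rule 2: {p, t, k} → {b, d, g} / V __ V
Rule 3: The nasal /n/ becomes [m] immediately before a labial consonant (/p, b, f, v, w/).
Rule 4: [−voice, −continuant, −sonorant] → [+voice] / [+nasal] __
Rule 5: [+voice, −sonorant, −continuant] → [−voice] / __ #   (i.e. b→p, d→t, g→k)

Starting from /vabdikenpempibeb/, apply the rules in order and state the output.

Rule 1 (regressive voicing assimilation): no segment meets the environment; /vabdikenpempibeb/ is unchanged.
Rule 2 (intervocalic voicing): /k/ is a voiceless stop between vowels /i/ and /e/, so it voices to [g]. /vabdikenpempibeb/ → vabdigenpempibeb.
Rule 3 (nasal place assimilation): /n/ precedes the labial consonant /p/, so it assimilates in place to [m]. /vabdigenpempibeb/ → vabdigempempibeb.
Rule 4 (post-nasal voicing): /p/ is a voiceless stop immediately after the nasal /m/, so it voices to [b]. /p/ is a voiceless stop immediately after the nasal /m/, so it voices to [b]. /vabdigempempibeb/ → vabdigembembibeb.
Rule 5 (final devoicing): /b/ is a voiced stop in word-final position, so it devoices to [p]. /vabdigembembibeb/ → vabdigembembibep.

vabdigembembibep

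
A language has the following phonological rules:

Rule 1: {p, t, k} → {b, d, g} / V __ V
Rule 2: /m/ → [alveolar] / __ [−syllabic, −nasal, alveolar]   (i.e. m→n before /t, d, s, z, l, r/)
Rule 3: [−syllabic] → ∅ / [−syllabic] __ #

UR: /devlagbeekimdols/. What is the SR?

Rule 1 (intervocalic voicing): /k/ is a voiceless stop between vowels /e/ and /i/, so it voices to [g]. /devlagbeekimdols/ → devlagbeegimdols.
Rule 2 (nasal place assimilation): /m/ precedes the alveolar consonant /d/, so it assimilates in place to [n]. /devlagbeegimdols/ → devlagbeegindols.
Rule 3 (final cluster simplification): /s/ is the second consonant of a word-final cluster /ls/, so it deletes. /devlagbeegindols/ → devlagbeegindol.

devlagbeegindol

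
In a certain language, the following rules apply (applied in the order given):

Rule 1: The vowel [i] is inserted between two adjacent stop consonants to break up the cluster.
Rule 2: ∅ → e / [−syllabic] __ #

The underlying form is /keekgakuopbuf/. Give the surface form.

keekigakuopibufe

Rule 1 (stop-cluster i-epenthesis): /k/ and /g/ form a stop–stop cluster, so [i] is inserted between them. /p/ and /b/ form a stop–stop cluster, so [i] is inserted between them. /keekgakuopbuf/ → keekigakuopibuf.
Rule 2 (final e-epenthesis): the form ends in the consonant /f/, so [e] is inserted word-finally. /keekigakuopibuf/ → keekigakuopibufe.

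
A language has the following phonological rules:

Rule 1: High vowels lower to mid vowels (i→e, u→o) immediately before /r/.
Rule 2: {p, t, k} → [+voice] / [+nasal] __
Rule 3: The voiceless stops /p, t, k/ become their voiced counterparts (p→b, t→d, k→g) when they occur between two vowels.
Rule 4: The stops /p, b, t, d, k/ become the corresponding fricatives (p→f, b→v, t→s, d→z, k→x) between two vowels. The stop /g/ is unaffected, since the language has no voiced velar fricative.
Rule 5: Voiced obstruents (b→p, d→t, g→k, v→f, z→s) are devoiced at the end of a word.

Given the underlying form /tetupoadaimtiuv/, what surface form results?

Rule 1 (pre-rhotic lowering): no segment meets the environment; /tetupoadaimtiuv/ is unchanged.
Rule 2 (post-nasal voicing): /t/ is a voiceless stop immediately after the nasal /m/, so it voices to [d]. /tetupoadaimtiuv/ → tetupoadaimdiuv.
Rule 3 (intervocalic voicing): /t/ is a voiceless stop between vowels /e/ and /u/, so it voices to [d]. /p/ is a voiceless stop between vowels /u/ and /o/, so it voices to [b]. /tetupoadaimdiuv/ → teduboadaimdiuv.
Rule 4 (intervocalic spirantization): /d/ is a stop between vowels /e/ and /u/, so it spirantizes to the fricative [z]. /b/ is a stop between vowels /u/ and /o/, so it spirantizes to the fricative [v]. /d/ is a stop between vowels /a/ and /a/, so it spirantizes to the fricative [z]. /teduboadaimdiuv/ → tezuvoazaimdiuv.
Rule 5 (final devoicing): /v/ is a voiced obstruent in word-final position, so it devoices to [f]. /tezuvoazaimdiuv/ → tezuvoazaimdiuf.

tezuvoazaimdiuf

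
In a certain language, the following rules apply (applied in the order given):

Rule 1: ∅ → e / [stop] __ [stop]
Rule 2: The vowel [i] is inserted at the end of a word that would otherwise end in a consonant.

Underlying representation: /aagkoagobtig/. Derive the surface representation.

Rule 1 (stop-cluster e-epenthesis): /g/ and /k/ form a stop–stop cluster, so [e] is inserted between them. /b/ and /t/ form a stop–stop cluster, so [e] is inserted between them. /aagkoagobtig/ → aagekoagobetig.
Rule 2 (final i-epenthesis): the form ends in the consonant /g/, so [i] is inserted word-finally. /aagekoagobetig/ → aagekoagobetigi.

aagekoagobetigi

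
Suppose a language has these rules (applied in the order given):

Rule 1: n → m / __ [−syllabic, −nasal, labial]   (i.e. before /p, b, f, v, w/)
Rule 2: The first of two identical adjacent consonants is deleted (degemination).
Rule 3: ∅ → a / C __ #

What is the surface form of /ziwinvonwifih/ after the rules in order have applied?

ziwimvomwifiha

Rule 1 (nasal place assimilation): /n/ precedes the labial consonant /v/, so it assimilates in place to [m]. /n/ precedes the labial consonant /w/, so it assimilates in place to [m]. /ziwinvonwifih/ → ziwimvomwifih.
Rule 2 (degemination): no segment meets the environment; /ziwimvomwifih/ is unchanged.
Rule 3 (final a-epenthesis): the form ends in the consonant /h/, so [a] is inserted word-finally. /ziwimvomwifih/ → ziwimvomwifiha.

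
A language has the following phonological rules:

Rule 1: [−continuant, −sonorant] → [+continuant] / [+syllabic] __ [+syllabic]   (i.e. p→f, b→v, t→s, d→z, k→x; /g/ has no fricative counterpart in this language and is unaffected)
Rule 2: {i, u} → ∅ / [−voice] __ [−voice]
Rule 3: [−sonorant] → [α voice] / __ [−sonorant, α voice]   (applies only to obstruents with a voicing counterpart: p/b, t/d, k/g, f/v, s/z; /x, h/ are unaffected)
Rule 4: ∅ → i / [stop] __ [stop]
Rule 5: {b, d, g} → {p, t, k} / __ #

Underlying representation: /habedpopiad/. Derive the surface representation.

havetipofiat

Rule 1 (intervocalic spirantization): /b/ is a stop between vowels /a/ and /e/, so it spirantizes to the fricative [v]. /p/ is a stop between vowels /o/ and /i/, so it spirantizes to the fricative [f]. /habedpopiad/ → havedpofiad.
Rule 2 (high vowel syncope): no segment meets the environment; /havedpofiad/ is unchanged.
Rule 3 (regressive voicing assimilation): /d/ precedes the voiceless obstruent /p/, so it devoices to [t] by assimilation. /havedpofiad/ → havetpofiad.
Rule 4 (stop-cluster i-epenthesis): /t/ and /p/ form a stop–stop cluster, so [i] is inserted between them. /havetpofiad/ → havetipofiad.
Rule 5 (final devoicing): /d/ is a voiced stop in word-final position, so it devoices to [t]. /havetipofiad/ → havetipofiat.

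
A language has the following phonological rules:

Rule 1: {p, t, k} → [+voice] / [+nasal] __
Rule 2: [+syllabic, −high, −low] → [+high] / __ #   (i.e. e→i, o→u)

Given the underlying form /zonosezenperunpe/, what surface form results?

zonosezenberunbi

Rule 1 (post-nasal voicing): /p/ is a voiceless stop immediately after the nasal /n/, so it voices to [b]. /p/ is a voiceless stop immediately after the nasal /n/, so it voices to [b]. /zonosezenperunpe/ → zonosezenberunbe.
Rule 2 (final vowel raising): /e/ is a mid vowel in word-final position, so it raises to [i]. /zonosezenberunbe/ → zonosezenberunbi.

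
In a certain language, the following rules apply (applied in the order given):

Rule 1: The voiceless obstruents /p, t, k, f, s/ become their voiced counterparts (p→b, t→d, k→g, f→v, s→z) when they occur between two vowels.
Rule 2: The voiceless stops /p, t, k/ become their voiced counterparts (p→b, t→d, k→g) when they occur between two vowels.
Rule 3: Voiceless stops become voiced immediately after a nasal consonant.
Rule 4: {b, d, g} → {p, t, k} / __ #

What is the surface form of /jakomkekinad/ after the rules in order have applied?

jagomgeginat

Rule 1 (intervocalic voicing): /k/ is a voiceless obstruent between vowels /a/ and /o/, so it voices to [g]. /k/ is a voiceless obstruent between vowels /e/ and /i/, so it voices to [g]. /jakomkekinad/ → jagomkeginad.
Rule 2 (intervocalic voicing): no segment meets the environment; /jagomkeginad/ is unchanged.
Rule 3 (post-nasal voicing): /k/ is a voiceless stop immediately after the nasal /m/, so it voices to [g]. /jagomkeginad/ → jagomgeginad.
Rule 4 (final devoicing): /d/ is a voiced stop in word-final position, so it devoices to [t]. /jagomgeginad/ → jagomgeginat.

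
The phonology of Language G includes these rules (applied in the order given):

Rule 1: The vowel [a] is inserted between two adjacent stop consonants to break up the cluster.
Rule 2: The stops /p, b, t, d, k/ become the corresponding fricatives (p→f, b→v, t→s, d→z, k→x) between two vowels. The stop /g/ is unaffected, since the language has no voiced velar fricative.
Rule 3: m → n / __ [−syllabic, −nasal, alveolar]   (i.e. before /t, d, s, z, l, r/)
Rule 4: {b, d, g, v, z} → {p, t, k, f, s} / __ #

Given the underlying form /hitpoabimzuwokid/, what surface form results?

hisafoavinzuwoxit

Rule 1 (stop-cluster a-epenthesis): /t/ and /p/ form a stop–stop cluster, so [a] is inserted between them. /hitpoabimzuwokid/ → hitapoabimzuwokid.
Rule 2 (intervocalic spirantization): /t/ is a stop between vowels /i/ and /a/, so it spirantizes to the fricative [s]. /p/ is a stop between vowels /a/ and /o/, so it spirantizes to the fricative [f]. /b/ is a stop between vowels /a/ and /i/, so it spirantizes to the fricative [v]. /k/ is a stop between vowels /o/ and /i/, so it spirantizes to the fricative [x]. /hitapoabimzuwokid/ → hisafoavimzuwoxid.
Rule 3 (nasal place assimilation): /m/ precedes the alveolar consonant /z/, so it assimilates in place to [n]. /hisafoavimzuwoxid/ → hisafoavinzuwoxid.
Rule 4 (final devoicing): /d/ is a voiced obstruent in word-final position, so it devoices to [t]. /hisafoavinzuwoxid/ → hisafoavinzuwoxit.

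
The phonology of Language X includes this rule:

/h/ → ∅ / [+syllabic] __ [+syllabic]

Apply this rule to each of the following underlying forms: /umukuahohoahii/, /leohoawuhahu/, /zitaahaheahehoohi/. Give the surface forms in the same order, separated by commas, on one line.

/umukuahohoahii/: /h/ occurs between vowels /a/ and /o/, so it deletes. /h/ occurs between vowels /o/ and /o/, so it deletes. /h/ occurs between vowels /a/ and /i/, so it deletes. → [umukuaooaii].
/leohoawuhahu/: /h/ occurs between vowels /o/ and /o/, so it deletes. /h/ occurs between vowels /u/ and /a/, so it deletes. /h/ occurs between vowels /a/ and /u/, so it deletes. → [leooawuau].
/zitaahaheahehoohi/: /h/ occurs between vowels /a/ and /a/, so it deletes. /h/ occurs between vowels /a/ and /e/, so it deletes. /h/ occurs between vowels /a/ and /e/, so it deletes. /h/ occurs between vowels /e/ and /o/, so it deletes. /h/ occurs between vowels /o/ and /i/, so it deletes. → [zitaaaeaeooi].

umukuaooaii, leooawuau, zitaaaeaeooi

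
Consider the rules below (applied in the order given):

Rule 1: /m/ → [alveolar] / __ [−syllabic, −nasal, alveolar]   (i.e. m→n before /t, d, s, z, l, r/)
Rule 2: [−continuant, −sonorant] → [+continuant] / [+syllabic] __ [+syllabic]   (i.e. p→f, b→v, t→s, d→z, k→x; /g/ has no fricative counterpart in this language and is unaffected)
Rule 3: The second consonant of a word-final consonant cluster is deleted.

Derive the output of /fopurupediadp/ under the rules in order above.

fofurufeziad

Rule 1 (nasal place assimilation): no segment meets the environment; /fopurupediadp/ is unchanged.
Rule 2 (intervocalic spirantization): /p/ is a stop between vowels /o/ and /u/, so it spirantizes to the fricative [f]. /p/ is a stop between vowels /u/ and /e/, so it spirantizes to the fricative [f]. /d/ is a stop between vowels /e/ and /i/, so it spirantizes to the fricative [z]. /fopurupediadp/ → fofurufeziadp.
Rule 3 (final cluster simplification): /p/ is the second consonant of a word-final cluster /dp/, so it deletes. /fofurufeziadp/ → fofurufeziad.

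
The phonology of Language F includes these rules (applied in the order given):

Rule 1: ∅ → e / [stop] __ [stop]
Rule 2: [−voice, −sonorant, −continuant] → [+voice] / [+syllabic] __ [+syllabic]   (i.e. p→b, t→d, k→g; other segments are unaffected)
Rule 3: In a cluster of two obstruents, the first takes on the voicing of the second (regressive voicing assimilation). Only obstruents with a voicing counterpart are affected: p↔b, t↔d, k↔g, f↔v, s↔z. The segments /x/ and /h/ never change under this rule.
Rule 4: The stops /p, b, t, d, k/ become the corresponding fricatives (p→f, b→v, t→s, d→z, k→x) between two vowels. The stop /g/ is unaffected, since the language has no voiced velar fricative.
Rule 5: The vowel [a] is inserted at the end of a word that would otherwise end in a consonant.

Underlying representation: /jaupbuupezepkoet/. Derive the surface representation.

Rule 1 (stop-cluster e-epenthesis): /p/ and /b/ form a stop–stop cluster, so [e] is inserted between them. /p/ and /k/ form a stop–stop cluster, so [e] is inserted between them. /jaupbuupezepkoet/ → jaupebuupezepekoet.
Rule 2 (intervocalic voicing): /p/ is a voiceless stop between vowels /u/ and /e/, so it voices to [b]. /p/ is a voiceless stop between vowels /u/ and /e/, so it voices to [b]. /p/ is a voiceless stop between vowels /e/ and /e/, so it voices to [b]. /k/ is a voiceless stop between vowels /e/ and /o/, so it voices to [g]. /jaupebuupezepekoet/ → jaubebuubezebegoet.
Rule 3 (regressive voicing assimilation): no segment meets the environment; /jaubebuubezebegoet/ is unchanged.
Rule 4 (intervocalic spirantization): /b/ is a stop between vowels /u/ and /e/, so it spirantizes to the fricative [v]. /b/ is a stop between vowels /e/ and /u/, so it spirantizes to the fricative [v]. /b/ is a stop between vowels /u/ and /e/, so it spirantizes to the fricative [v]. /b/ is a stop between vowels /e/ and /e/, so it spirantizes to the fricative [v]. /jaubebuubezebegoet/ → jauvevuuvezevegoet.
Rule 5 (final a-epenthesis): the form ends in the consonant /t/, so [a] is inserted word-finally. /jauvevuuvezevegoet/ → jauvevuuvezevegoeta.

jauvevuuvezevegoeta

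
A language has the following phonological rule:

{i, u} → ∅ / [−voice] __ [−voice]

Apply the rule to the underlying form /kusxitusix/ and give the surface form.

/u/ is a high vowel flanked by voiceless consonants /k/ and /s/, so it deletes.
/i/ is a high vowel flanked by voiceless consonants /x/ and /t/, so it deletes.
/u/ is a high vowel flanked by voiceless consonants /t/ and /s/, so it deletes.
/i/ is a high vowel flanked by voiceless consonants /s/ and /x/, so it deletes.
Surface form: [ksxtsx].

ksxtsx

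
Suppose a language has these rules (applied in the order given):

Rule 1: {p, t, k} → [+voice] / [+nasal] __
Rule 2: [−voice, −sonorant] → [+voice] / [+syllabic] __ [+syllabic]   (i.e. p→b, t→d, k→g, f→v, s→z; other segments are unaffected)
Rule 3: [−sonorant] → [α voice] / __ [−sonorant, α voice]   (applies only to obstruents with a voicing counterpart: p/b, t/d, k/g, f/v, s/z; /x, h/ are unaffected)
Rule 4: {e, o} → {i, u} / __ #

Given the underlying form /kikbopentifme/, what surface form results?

Rule 1 (post-nasal voicing): /t/ is a voiceless stop immediately after the nasal /n/, so it voices to [d]. /kikbopentifme/ → kikbopendifme.
Rule 2 (intervocalic voicing): /p/ is a voiceless obstruent between vowels /o/ and /e/, so it voices to [b]. /kikbopendifme/ → kikbobendifme.
Rule 3 (regressive voicing assimilation): /k/ precedes the voiced obstruent /b/, so it voices to [g] by assimilation. /kikbobendifme/ → kigbobendifme.
Rule 4 (final vowel raising): /e/ is a mid vowel in word-final position, so it raises to [i]. /kigbobendifme/ → kigbobendifmi.

kigbobendifmi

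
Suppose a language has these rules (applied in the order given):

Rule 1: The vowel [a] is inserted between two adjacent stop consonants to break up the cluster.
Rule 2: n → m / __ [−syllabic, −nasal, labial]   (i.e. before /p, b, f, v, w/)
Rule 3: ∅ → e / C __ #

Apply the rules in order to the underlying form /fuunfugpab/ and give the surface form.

Rule 1 (stop-cluster a-epenthesis): /g/ and /p/ form a stop–stop cluster, so [a] is inserted between them. /fuunfugpab/ → fuunfugapab.
Rule 2 (nasal place assimilation): /n/ precedes the labial consonant /f/, so it assimilates in place to [m]. /fuunfugapab/ → fuumfugapab.
Rule 3 (final e-epenthesis): the form ends in the consonant /b/, so [e] is inserted word-finally. /fuumfugapab/ → fuumfugapabe.

fuumfugapabe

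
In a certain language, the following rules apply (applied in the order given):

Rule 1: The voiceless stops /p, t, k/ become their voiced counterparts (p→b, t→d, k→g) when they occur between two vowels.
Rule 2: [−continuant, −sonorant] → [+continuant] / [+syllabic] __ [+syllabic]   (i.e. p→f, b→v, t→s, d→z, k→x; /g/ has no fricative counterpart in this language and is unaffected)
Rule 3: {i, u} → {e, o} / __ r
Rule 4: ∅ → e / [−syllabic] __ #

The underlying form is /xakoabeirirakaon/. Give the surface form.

xagoaveereragaone

Rule 1 (intervocalic voicing): /k/ is a voiceless stop between vowels /a/ and /o/, so it voices to [g]. /k/ is a voiceless stop between vowels /a/ and /a/, so it voices to [g]. /xakoabeirirakaon/ → xagoabeiriragaon.
Rule 2 (intervocalic spirantization): /b/ is a stop between vowels /a/ and /e/, so it spirantizes to the fricative [v]. /xagoabeiriragaon/ → xagoaveiriragaon.
Rule 3 (pre-rhotic lowering): /i/ is a high vowel immediately before /r/, so it lowers to [e]. /i/ is a high vowel immediately before /r/, so it lowers to [e]. /xagoaveiriragaon/ → xagoaveereragaon.
Rule 4 (final e-epenthesis): the form ends in the consonant /n/, so [e] is inserted word-finally. /xagoaveereragaon/ → xagoaveereragaone.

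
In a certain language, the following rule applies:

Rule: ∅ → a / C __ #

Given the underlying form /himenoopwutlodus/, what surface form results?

the form ends in the consonant /s/, so [a] is inserted word-finally.
Surface form: [himenoopwutlodusa].

himenoopwutlodusa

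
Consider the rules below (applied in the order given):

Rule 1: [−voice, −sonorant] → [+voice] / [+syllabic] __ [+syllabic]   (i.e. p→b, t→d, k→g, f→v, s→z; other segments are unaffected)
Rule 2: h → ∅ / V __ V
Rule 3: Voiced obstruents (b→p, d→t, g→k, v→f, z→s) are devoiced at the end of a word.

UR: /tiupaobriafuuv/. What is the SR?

Rule 1 (intervocalic voicing): /p/ is a voiceless obstruent between vowels /u/ and /a/, so it voices to [b]. /f/ is a voiceless obstruent between vowels /a/ and /u/, so it voices to [v]. /tiupaobriafuuv/ → tiubaobriavuuv.
Rule 2 (intervocalic h-deletion): no segment meets the environment; /tiubaobriavuuv/ is unchanged.
Rule 3 (final devoicing): /v/ is a voiced obstruent in word-final position, so it devoices to [f]. /tiubaobriavuuv/ → tiubaobriavuuf.

tiubaobriavuuf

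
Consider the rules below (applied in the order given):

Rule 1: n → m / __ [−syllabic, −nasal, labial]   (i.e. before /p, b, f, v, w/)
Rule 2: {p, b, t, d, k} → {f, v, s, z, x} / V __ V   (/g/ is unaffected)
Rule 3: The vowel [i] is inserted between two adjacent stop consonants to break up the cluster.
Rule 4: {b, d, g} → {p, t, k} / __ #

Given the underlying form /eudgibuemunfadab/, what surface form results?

eudigivuemumfazap

Rule 1 (nasal place assimilation): /n/ precedes the labial consonant /f/, so it assimilates in place to [m]. /eudgibuemunfadab/ → eudgibuemumfadab.
Rule 2 (intervocalic spirantization): /b/ is a stop between vowels /i/ and /u/, so it spirantizes to the fricative [v]. /d/ is a stop between vowels /a/ and /a/, so it spirantizes to the fricative [z]. /eudgibuemumfadab/ → eudgivuemumfazab.
Rule 3 (stop-cluster i-epenthesis): /d/ and /g/ form a stop–stop cluster, so [i] is inserted between them. /eudgivuemumfazab/ → eudigivuemumfazab.
Rule 4 (final devoicing): /b/ is a voiced stop in word-final position, so it devoices to [p]. /eudigivuemumfazab/ → eudigivuemumfazap.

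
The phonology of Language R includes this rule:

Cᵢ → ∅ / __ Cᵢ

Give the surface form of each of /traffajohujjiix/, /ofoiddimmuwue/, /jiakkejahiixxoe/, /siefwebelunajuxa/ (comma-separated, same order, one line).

/traffajohujjiix/: /ff/ is a geminate; the first /f/ deletes. /jj/ is a geminate; the first /j/ deletes. → [trafajohujiix].
/ofoiddimmuwue/: /dd/ is a geminate; the first /d/ deletes. /mm/ is a geminate; the first /m/ deletes. → [ofoidimuwue].
/jiakkejahiixxoe/: /kk/ is a geminate; the first /k/ deletes. /xx/ is a geminate; the first /x/ deletes. → [jiakejahiixoe].
/siefwebelunajuxa/: the rule's environment is not met; surfaces unchanged as [siefwebelunajuxa].

trafajohujiix, ofoidimuwue, jiakejahiixoe, siefwebelunajuxa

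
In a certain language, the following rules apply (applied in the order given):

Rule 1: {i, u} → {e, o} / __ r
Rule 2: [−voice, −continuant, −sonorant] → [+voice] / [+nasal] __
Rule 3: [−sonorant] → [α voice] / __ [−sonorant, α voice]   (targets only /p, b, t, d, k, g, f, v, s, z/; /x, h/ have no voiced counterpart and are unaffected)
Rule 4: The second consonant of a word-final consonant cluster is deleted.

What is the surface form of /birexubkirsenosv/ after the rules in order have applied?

Rule 1 (pre-rhotic lowering): /i/ is a high vowel immediately before /r/, so it lowers to [e]. /i/ is a high vowel immediately before /r/, so it lowers to [e]. /birexubkirsenosv/ → berexubkersenosv.
Rule 2 (post-nasal voicing): no segment meets the environment; /berexubkersenosv/ is unchanged.
Rule 3 (regressive voicing assimilation): /b/ precedes the voiceless obstruent /k/, so it devoices to [p] by assimilation. /s/ precedes the voiced obstruent /v/, so it voices to [z] by assimilation. /berexubkersenosv/ → berexupkersenozv.
Rule 4 (final cluster simplification): /v/ is the second consonant of a word-final cluster /zv/, so it deletes. /berexupkersenozv/ → berexupkersenoz.

berexupkersenoz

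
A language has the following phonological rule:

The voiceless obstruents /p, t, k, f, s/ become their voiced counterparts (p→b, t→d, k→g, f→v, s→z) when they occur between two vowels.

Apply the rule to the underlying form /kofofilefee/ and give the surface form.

/f/ is a voiceless obstruent between vowels /o/ and /o/, so it voices to [v].
/f/ is a voiceless obstruent between vowels /o/ and /i/, so it voices to [v].
/f/ is a voiceless obstruent between vowels /e/ and /e/, so it voices to [v].
Surface form: [kovovilevee].

kovovilevee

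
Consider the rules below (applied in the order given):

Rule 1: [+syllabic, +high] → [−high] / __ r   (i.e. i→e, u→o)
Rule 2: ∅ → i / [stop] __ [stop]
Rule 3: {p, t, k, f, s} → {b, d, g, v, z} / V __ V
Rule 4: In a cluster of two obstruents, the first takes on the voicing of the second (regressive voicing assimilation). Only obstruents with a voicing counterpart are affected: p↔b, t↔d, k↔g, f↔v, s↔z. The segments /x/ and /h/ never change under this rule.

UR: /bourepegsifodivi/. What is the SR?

boorebeksivodivi

Rule 1 (pre-rhotic lowering): /u/ is a high vowel immediately before /r/, so it lowers to [o]. /bourepegsifodivi/ → boorepegsifodivi.
Rule 2 (stop-cluster i-epenthesis): no segment meets the environment; /boorepegsifodivi/ is unchanged.
Rule 3 (intervocalic voicing): /p/ is a voiceless obstruent between vowels /e/ and /e/, so it voices to [b]. /f/ is a voiceless obstruent between vowels /i/ and /o/, so it voices to [v]. /boorepegsifodivi/ → boorebegsivodivi.
Rule 4 (regressive voicing assimilation): /g/ precedes the voiceless obstruent /s/, so it devoices to [k] by assimilation. /boorebegsivodivi/ → boorebeksivodivi.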